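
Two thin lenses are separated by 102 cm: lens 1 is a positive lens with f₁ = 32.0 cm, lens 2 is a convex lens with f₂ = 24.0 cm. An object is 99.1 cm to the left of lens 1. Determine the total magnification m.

m = +0.372

Lens 1: 1/d_i1 = 1/(32.0) − 1/(99.1) = 0.02116, so d_i1 = 47.26 cm; m₁ = −d_i1/d_o1 = -0.4769.
d_o2 = 102 − (47.26) = 54.74 cm.
Lens 2: 1/d_i2 = 1/(24.0) − 1/(54.74) = 0.02340, so d_i2 = 42.74 cm; m₂ = −d_i2/d_o2 = -0.7807.
m = m₁·m₂ = (-0.4769)(-0.7807) = +0.372.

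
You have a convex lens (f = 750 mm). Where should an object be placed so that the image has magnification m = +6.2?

m = −d_i/d_o ⇒ d_i = −m·d_o.
1/f = 1/d_o + 1/d_i = 1/d_o − 1/(m·d_o) = (1 − 1/m)/d_o, so d_o = f(1 − 1/m) = (750.0)(1 − 1/(+6.2)) = 629 mm.

629 mm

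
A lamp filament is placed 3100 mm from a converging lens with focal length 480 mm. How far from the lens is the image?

568 mm

Lens equation: 1/v = 1/f − 1/u = 1/(480.0) − 1/(3100) = 0.002083 − 0.0003226 = 0.001761, so v = 568 mm.
The image is real, inverted and reduced, on the far side of the lens.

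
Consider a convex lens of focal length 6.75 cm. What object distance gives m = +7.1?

5.80 cm

m = −d_i/d_o ⇒ d_i = −m·d_o.
1/f = 1/d_o + 1/d_i = 1/d_o − 1/(m·d_o) = (1 − 1/m)/d_o, so d_o = f(1 − 1/m) = (6.750)(1 − 1/(+7.1)) = 5.80 cm.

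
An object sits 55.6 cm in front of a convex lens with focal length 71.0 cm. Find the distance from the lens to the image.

256 cm

Thin-lens equation: 1/s_i = 1/f − 1/s_o = 1/(71.00) − 1/(55.6) = 0.01408 − 0.01799 = -0.003901, so s_i = -256 cm.
The image is virtual, upright and enlarged, on the same side as the object.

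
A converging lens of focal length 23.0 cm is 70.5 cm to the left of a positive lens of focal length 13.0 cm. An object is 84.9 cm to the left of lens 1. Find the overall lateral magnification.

m = +0.186

Lens 1: 1/d_i1 = 1/(23.0) − 1/(84.9) = 0.03170, so d_i1 = 31.55 cm; m₁ = −d_i1/d_o1 = -0.3716.
d_o2 = 70.5 − (31.55) = 38.95 cm.
Lens 2: 1/d_i2 = 1/(13.0) − 1/(38.95) = 0.05125, so d_i2 = 19.51 cm; m₂ = −d_i2/d_o2 = -0.5010.
m = m₁·m₂ = (-0.3716)(-0.5010) = +0.186.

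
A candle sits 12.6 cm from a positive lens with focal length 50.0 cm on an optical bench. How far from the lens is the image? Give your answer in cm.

16.8 cm

Thin-lens equation: 1/d_i = 1/f − 1/d_o = 1/(50.00) − 1/(12.6) = 0.02000 − 0.07937 = -0.05937, so d_i = -16.8 cm.
The image is virtual, upright and enlarged, on the same side as the object.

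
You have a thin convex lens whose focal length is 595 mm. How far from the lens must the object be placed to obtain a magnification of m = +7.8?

m = −d_i/d_o ⇒ d_i = −m·d_o.
1/f = 1/d_o + 1/d_i = 1/d_o − 1/(m·d_o) = (1 − 1/m)/d_o, so d_o = f(1 − 1/m) = (595.0)(1 − 1/(+7.8)) = 519 mm.

519 mm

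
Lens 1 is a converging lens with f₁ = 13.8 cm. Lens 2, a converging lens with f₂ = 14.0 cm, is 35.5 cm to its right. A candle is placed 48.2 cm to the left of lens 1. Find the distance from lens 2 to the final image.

105 cm

Lens 1: 1/d_i1 = 1/f₁ − 1/d_o1 = 1/(13.8) − 1/(48.2) = 0.05172, so d_i1 = 19.34 cm.
The intermediate image is 19.34 cm to the right of lens 1, which is 35.5 − (19.34) = 16.16 cm to the left of lens 2, so d_o2 = +16.16 cm.
Lens 2: 1/d_i2 = 1/f₂ − 1/d_o2 = 1/(14.0) − 1/(16.16) = 0.009547, so d_i2 = 105 cm.
The final image is real, 105 cm to the right of lens 2 (overall magnification ≈ 2.6).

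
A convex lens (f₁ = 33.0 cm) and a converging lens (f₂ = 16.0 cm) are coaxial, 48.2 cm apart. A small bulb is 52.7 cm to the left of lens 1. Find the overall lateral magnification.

m = -0.478

Lens 1: 1/d_i1 = 1/(33.0) − 1/(52.7) = 0.01133, so d_i1 = 88.28 cm; m₁ = −d_i1/d_o1 = -1.675.
d_o2 = 48.2 − (88.28) = -40.08 cm (virtual object).
Lens 2: 1/d_i2 = 1/(16.0) − 1/(-40.08) = 0.08745, so d_i2 = 11.44 cm; m₂ = −d_i2/d_o2 = +0.2853.
m = m₁·m₂ = (-1.675)(+0.2853) = -0.478.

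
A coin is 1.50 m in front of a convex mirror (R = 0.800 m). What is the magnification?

f = R/2 = 0.800/2 = 0.4000 m; for a convex mirror, f = -0.4000 m.
1/d_i = 1/f − 1/d_o = 1/(-0.4000) − 1/(1.50) = -3.167, so d_i = -0.3158 m.
m = −d_i/d_o = −(-0.3158)/(1.50) = +0.211.
The image is virtual, upright and reduced, behind the mirror.

m = +0.211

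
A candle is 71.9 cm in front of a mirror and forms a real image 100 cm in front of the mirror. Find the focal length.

Real image ⇒ d_i = +100 cm.
1/f = 1/d_o + 1/d_i = 1/(71.9) + 1/(100) = 0.02391, so f = 41.8 cm.
Since f is positive, the mirror is concave.

f = 41.8 cm (concave)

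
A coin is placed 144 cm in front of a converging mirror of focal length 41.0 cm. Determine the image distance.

Mirror equation: 1/s_i = 1/f − 1/s_o = 1/(41.00) − 1/(144) = 0.02439 − 0.006944 = 0.01745, so s_i = 57.3 cm.
The image is real, inverted and reduced, in front of the mirror.

57.3 cm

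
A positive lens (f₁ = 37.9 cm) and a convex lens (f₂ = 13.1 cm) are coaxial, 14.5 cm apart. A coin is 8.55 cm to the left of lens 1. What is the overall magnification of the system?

m = -1.36

Lens 1: 1/d_i1 = 1/(37.9) − 1/(8.55) = -0.09057, so d_i1 = -11.04 cm; m₁ = −d_i1/d_o1 = +1.291.
d_o2 = 14.5 − (-11.04) = 25.54 cm.
Lens 2: 1/d_i2 = 1/(13.1) − 1/(25.54) = 0.03718, so d_i2 = 26.90 cm; m₂ = −d_i2/d_o2 = -1.053.
m = m₁·m₂ = (+1.291)(-1.053) = -1.36.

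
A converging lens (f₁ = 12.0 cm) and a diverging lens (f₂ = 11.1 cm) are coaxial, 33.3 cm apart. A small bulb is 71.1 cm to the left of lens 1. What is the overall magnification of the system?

Lens 1: 1/d_i1 = 1/(12.0) − 1/(71.1) = 0.06927, so d_i1 = 14.44 cm; m₁ = −d_i1/d_o1 = -0.2031.
d_o2 = 33.3 − (14.44) = 18.86 cm.
f₂ = −11.1 cm (diverging).
Lens 2: 1/d_i2 = 1/(-11.1) − 1/(18.86) = -0.1431, so d_i2 = -6.988 cm; m₂ = −d_i2/d_o2 = +0.3705.
m = m₁·m₂ = (-0.2031)(+0.3705) = -0.0752.

m = -0.0752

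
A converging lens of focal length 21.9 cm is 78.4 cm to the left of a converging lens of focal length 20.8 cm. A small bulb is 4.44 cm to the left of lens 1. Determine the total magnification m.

m = -0.413

Lens 1: 1/d_i1 = 1/(21.9) − 1/(4.44) = -0.1796, so d_i1 = -5.569 cm; m₁ = −d_i1/d_o1 = +1.254.
d_o2 = 78.4 − (-5.569) = 83.97 cm.
Lens 2: 1/d_i2 = 1/(20.8) − 1/(83.97) = 0.03617, so d_i2 = 27.65 cm; m₂ = −d_i2/d_o2 = -0.3293.
m = m₁·m₂ = (+1.254)(-0.3293) = -0.413.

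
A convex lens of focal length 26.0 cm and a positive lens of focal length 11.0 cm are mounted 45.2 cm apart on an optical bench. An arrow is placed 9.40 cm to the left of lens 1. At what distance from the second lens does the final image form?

13.5 cm

Lens 1: 1/d_i1 = 1/f₁ − 1/d_o1 = 1/(26.0) − 1/(9.40) = -0.06792, so d_i1 = -14.72 cm.
The intermediate image is 14.72 cm to the left of lens 1 (virtual), which is 45.2 − (-14.72) = 59.92 cm to the left of lens 2, so d_o2 = +59.92 cm.
Lens 2: 1/d_i2 = 1/f₂ − 1/d_o2 = 1/(11.0) − 1/(59.92) = 0.07422, so d_i2 = 13.5 cm.
The final image is real, 13.5 cm to the right of lens 2 (overall magnification ≈ -0.35).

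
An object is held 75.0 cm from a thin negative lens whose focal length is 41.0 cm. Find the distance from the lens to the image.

For a negative lens, f = -41.0 cm.
Thin-lens equation: 1/d_i = 1/f − 1/d_o = 1/(-41.00) − 1/(75.0) = -0.02439 − 0.01333 = -0.03772, so d_i = -26.5 cm.
The image is virtual, upright and reduced, on the same side as the object.

26.5 cm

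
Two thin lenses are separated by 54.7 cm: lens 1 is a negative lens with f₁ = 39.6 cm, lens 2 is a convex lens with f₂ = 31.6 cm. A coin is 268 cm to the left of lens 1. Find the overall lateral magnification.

m = -0.0706

f₁ = −39.6 cm (diverging).
Lens 1: 1/d_i1 = 1/(-39.6) − 1/(268) = -0.02898, so d_i1 = -34.50 cm; m₁ = −d_i1/d_o1 = +0.1287.
d_o2 = 54.7 − (-34.50) = 89.20 cm.
Lens 2: 1/d_i2 = 1/(31.6) − 1/(89.20) = 0.02043, so d_i2 = 48.94 cm; m₂ = −d_i2/d_o2 = -0.5486.
m = m₁·m₂ = (+0.1287)(-0.5486) = -0.0706.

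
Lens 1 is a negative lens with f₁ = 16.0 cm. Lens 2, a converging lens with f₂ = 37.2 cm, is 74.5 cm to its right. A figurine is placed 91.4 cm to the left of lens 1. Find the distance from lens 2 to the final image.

Lens 1 is diverging, so f₁ = −16.0 cm.
Lens 1: 1/d_i1 = 1/f₁ − 1/d_o1 = 1/(-16.0) − 1/(91.4) = -0.07344, so d_i1 = -13.62 cm.
The intermediate image is 13.62 cm to the left of lens 1 (virtual), which is 74.5 − (-13.62) = 88.12 cm to the left of lens 2, so d_o2 = +88.12 cm.
Lens 2: 1/d_i2 = 1/f₂ − 1/d_o2 = 1/(37.2) − 1/(88.12) = 0.01553, so d_i2 = 64.4 cm.
The final image is real, 64.4 cm to the right of lens 2 (overall magnification ≈ -0.11).

64.4 cm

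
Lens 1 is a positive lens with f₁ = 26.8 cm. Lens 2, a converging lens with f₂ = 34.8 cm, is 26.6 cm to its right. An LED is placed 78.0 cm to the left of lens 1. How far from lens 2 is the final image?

10.1 cm

Lens 1: 1/d_i1 = 1/f₁ − 1/d_o1 = 1/(26.8) − 1/(78.0) = 0.02449, so d_i1 = 40.83 cm.
The intermediate image is 40.83 cm to the right of lens 1, which lies 14.23 cm to the right of lens 2 — a virtual object — so d_o2 = −14.23 cm.
Lens 2: 1/d_i2 = 1/f₂ − 1/d_o2 = 1/(34.8) − 1/(-14.23) = 0.09901, so d_i2 = 10.1 cm.
The final image is real, 10.1 cm to the right of lens 2 (overall magnification ≈ -0.37).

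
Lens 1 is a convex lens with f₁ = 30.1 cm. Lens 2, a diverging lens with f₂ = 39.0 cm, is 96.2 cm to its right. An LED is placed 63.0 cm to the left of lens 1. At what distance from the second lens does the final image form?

Lens 1: 1/d_i1 = 1/f₁ − 1/d_o1 = 1/(30.1) − 1/(63.0) = 0.01735, so d_i1 = 57.64 cm.
The intermediate image is 57.64 cm to the right of lens 1, which is 96.2 − (57.64) = 38.56 cm to the left of lens 2, so d_o2 = +38.56 cm.
Lens 2 is diverging, so f₂ = −39.0 cm.
Lens 2: 1/d_i2 = 1/f₂ − 1/d_o2 = 1/(-39.0) − 1/(38.56) = -0.05157, so d_i2 = -19.4 cm.
The final image is virtual, 19.4 cm to the left of lens 2 (overall magnification ≈ -0.46).

19.4 cm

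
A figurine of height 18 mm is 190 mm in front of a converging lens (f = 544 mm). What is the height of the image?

27.7 mm

1/d_i = 1/f − 1/d_o = 1/(544.0) − 1/(190) = -0.003425, so d_i = -292.0 mm.
m = −d_i/d_o = +1.537.
|h_i| = |m|·h_o = 1.537 × 18 = 27.7 mm. The image is virtual, upright and enlarged, on the same side as the object.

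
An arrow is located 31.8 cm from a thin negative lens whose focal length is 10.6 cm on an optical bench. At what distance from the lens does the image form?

7.95 cm

For a negative lens, f = -10.6 cm.
Thin-lens equation: 1/q = 1/f − 1/p = 1/(-10.60) − 1/(31.8) = -0.09434 − 0.03145 = -0.1258, so q = -7.95 cm.
The image is virtual, upright and reduced, on the same side as the object.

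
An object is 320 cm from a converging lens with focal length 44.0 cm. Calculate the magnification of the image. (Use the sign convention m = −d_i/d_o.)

1/d_i = 1/f − 1/d_o = 1/(44.00) − 1/(320) = 0.01960, so d_i = 51.01 cm.
m = −d_i/d_o = −(51.01)/(320) = -0.159.
The image is real, inverted and reduced, on the far side of the lens.

m = -0.159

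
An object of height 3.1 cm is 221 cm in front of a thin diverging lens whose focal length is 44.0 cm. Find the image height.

0.515 cm

For a diverging lens, f = -44.0 cm.
1/d_i = 1/f − 1/d_o = 1/(-44.00) − 1/(221) = -0.02725, so d_i = -36.69 cm.
m = −d_i/d_o = +0.1660.
|h_i| = |m|·h_o = 0.1660 × 3.1 = 0.515 cm. The image is virtual, upright and reduced, on the same side as the object.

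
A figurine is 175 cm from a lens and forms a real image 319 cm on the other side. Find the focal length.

f = 113 cm (converging)

Real image ⇒ d_i = +319 cm.
1/f = 1/d_o + 1/d_i = 1/(175) + 1/(319) = 0.008849, so f = 113 cm.
Since f is positive, the lens is converging.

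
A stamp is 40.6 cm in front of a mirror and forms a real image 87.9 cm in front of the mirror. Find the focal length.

f = 27.8 cm (concave)

Real image ⇒ d_i = +87.9 cm.
1/f = 1/d_o + 1/d_i = 1/(40.6) + 1/(87.9) = 0.03601, so f = 27.8 cm.
Since f is positive, the mirror is concave.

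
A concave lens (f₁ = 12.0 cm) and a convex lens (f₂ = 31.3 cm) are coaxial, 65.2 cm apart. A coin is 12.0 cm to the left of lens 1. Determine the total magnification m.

m = -0.392

f₁ = −12.0 cm (diverging).
Lens 1: 1/d_i1 = 1/(-12.0) − 1/(12.0) = -0.1667, so d_i1 = -6.000 cm; m₁ = −d_i1/d_o1 = +0.5000.
d_o2 = 65.2 − (-6.000) = 71.20 cm.
Lens 2: 1/d_i2 = 1/(31.3) − 1/(71.20) = 0.01790, so d_i2 = 55.85 cm; m₂ = −d_i2/d_o2 = -0.7845.
m = m₁·m₂ = (+0.5000)(-0.7845) = -0.392.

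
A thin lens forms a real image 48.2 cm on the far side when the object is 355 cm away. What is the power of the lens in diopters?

d_i = +48.2 cm.
1/f = 1/d_o + 1/d_i = 1/(355) + 1/(48.2) = 0.02356 cm⁻¹.
f = 42.44 cm = 0.4244 m, so P = 1/f = +2.36 D.

P = +2.36 D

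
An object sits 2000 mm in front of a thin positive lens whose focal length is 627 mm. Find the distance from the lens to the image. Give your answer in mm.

Lens equation: 1/s_i = 1/f − 1/s_o = 1/(627.0) − 1/(2000) = 0.001595 − 0.0005000 = 0.001095, so s_i = 913 mm.
The image is real, inverted and reduced, on the far side of the lens.

913 mm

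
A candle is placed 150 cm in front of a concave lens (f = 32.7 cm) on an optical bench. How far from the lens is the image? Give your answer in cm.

26.8 cm

For a concave lens, f = -32.7 cm.
Thin-lens equation: 1/q = 1/f − 1/p = 1/(-32.70) − 1/(150) = -0.03058 − 0.006667 = -0.03725, so q = -26.8 cm.
The image is virtual, upright and reduced, on the same side as the object.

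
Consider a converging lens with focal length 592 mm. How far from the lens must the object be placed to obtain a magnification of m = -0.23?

m = −d_i/d_o ⇒ d_i = −m·d_o.
1/f = 1/d_o + 1/d_i = 1/d_o − 1/(m·d_o) = (1 − 1/m)/d_o, so d_o = f(1 − 1/m) = (592.0)(1 − 1/(-0.23)) = 3170 mm.

3170 mm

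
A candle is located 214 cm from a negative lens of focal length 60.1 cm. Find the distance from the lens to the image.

For a negative lens, f = -60.1 cm.
Thin-lens equation: 1/d_i = 1/f − 1/d_o = 1/(-60.10) − 1/(214) = -0.01664 − 0.004673 = -0.02131, so d_i = -46.9 cm.
The image is virtual, upright and reduced, on the same side as the object.

46.9 cm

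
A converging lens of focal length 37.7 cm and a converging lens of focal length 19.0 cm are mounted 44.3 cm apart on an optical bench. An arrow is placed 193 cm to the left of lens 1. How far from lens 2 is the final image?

Lens 1: 1/d_i1 = 1/f₁ − 1/d_o1 = 1/(37.7) − 1/(193) = 0.02134, so d_i1 = 46.85 cm.
The intermediate image is 46.85 cm to the right of lens 1, which lies 2.550 cm to the right of lens 2 — a virtual object — so d_o2 = −2.550 cm.
Lens 2: 1/d_i2 = 1/f₂ − 1/d_o2 = 1/(19.0) − 1/(-2.550) = 0.4448, so d_i2 = 2.25 cm.
The final image is real, 2.25 cm to the right of lens 2 (overall magnification ≈ -0.21).

2.25 cm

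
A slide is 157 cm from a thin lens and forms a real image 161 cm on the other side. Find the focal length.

f = 79.5 cm (converging)

Real image ⇒ d_i = +161 cm.
1/f = 1/d_o + 1/d_i = 1/(157) + 1/(161) = 0.01258, so f = 79.5 cm.
Since f is positive, the thin lens is converging.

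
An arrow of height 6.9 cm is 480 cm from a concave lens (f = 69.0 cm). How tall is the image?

0.867 cm

For a concave lens, f = -69.0 cm.
1/d_i = 1/f − 1/d_o = 1/(-69.00) − 1/(480) = -0.01658, so d_i = -60.33 cm.
m = −d_i/d_o = +0.1257.
|h_i| = |m|·h_o = 0.1257 × 6.9 = 0.867 cm. The image is virtual, upright and reduced, on the same side as the object.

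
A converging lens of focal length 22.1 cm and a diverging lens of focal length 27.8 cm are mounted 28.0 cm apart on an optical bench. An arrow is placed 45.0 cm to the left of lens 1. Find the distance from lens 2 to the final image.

34.7 cm

Lens 1: 1/d_i1 = 1/f₁ − 1/d_o1 = 1/(22.1) − 1/(45.0) = 0.02303, so d_i1 = 43.43 cm.
The intermediate image is 43.43 cm to the right of lens 1, which lies 15.43 cm to the right of lens 2 — a virtual object — so d_o2 = −15.43 cm.
Lens 2 is diverging, so f₂ = −27.8 cm.
Lens 2: 1/d_i2 = 1/f₂ − 1/d_o2 = 1/(-27.8) − 1/(-15.43) = 0.02884, so d_i2 = 34.7 cm.
The final image is real, 34.7 cm to the right of lens 2 (overall magnification ≈ -2.2).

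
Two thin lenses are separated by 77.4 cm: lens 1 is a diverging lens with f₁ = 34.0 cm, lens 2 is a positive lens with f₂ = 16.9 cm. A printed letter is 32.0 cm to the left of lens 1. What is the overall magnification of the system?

f₁ = −34.0 cm (diverging).
Lens 1: 1/d_i1 = 1/(-34.0) − 1/(32.0) = -0.06066, so d_i1 = -16.48 cm; m₁ = −d_i1/d_o1 = +0.5150.
d_o2 = 77.4 − (-16.48) = 93.88 cm.
Lens 2: 1/d_i2 = 1/(16.9) − 1/(93.88) = 0.04852, so d_i2 = 20.61 cm; m₂ = −d_i2/d_o2 = -0.2195.
m = m₁·m₂ = (+0.5150)(-0.2195) = -0.113.

m = -0.113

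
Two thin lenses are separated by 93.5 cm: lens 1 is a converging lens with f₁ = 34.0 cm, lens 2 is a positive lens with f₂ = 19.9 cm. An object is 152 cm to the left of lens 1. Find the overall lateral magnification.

m = +0.192

Lens 1: 1/d_i1 = 1/(34.0) − 1/(152) = 0.02283, so d_i1 = 43.80 cm; m₁ = −d_i1/d_o1 = -0.2882.
d_o2 = 93.5 − (43.80) = 49.70 cm.
Lens 2: 1/d_i2 = 1/(19.9) − 1/(49.70) = 0.03013, so d_i2 = 33.19 cm; m₂ = −d_i2/d_o2 = -0.6678.
m = m₁·m₂ = (-0.2882)(-0.6678) = +0.192.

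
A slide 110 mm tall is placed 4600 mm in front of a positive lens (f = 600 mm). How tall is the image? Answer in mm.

1/d_i = 1/f − 1/d_o = 1/(600.0) − 1/(4600) = 0.001449, so d_i = 690.0 mm.
m = −d_i/d_o = -0.1500.
|h_i| = |m|·h_o = 0.1500 × 110 = 16.5 mm. The image is real, inverted and reduced, on the far side of the lens.

16.5 mm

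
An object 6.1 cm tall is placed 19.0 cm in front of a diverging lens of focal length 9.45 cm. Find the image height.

For a diverging lens, f = -9.45 cm.
1/d_i = 1/f − 1/d_o = 1/(-9.450) − 1/(19.0) = -0.1585, so d_i = -6.311 cm.
m = −d_i/d_o = +0.3322.
|h_i| = |m|·h_o = 0.3322 × 6.1 = 2.03 cm. The image is virtual, upright and reduced, on the same side as the object.

2.03 cm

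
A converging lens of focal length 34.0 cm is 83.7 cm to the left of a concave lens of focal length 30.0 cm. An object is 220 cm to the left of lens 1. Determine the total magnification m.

m = -0.0746

Lens 1: 1/d_i1 = 1/(34.0) − 1/(220) = 0.02487, so d_i1 = 40.22 cm; m₁ = −d_i1/d_o1 = -0.1828.
d_o2 = 83.7 − (40.22) = 43.48 cm.
f₂ = −30.0 cm (diverging).
Lens 2: 1/d_i2 = 1/(-30.0) − 1/(43.48) = -0.05633, so d_i2 = -17.75 cm; m₂ = −d_i2/d_o2 = +0.4083.
m = m₁·m₂ = (-0.1828)(+0.4083) = -0.0746.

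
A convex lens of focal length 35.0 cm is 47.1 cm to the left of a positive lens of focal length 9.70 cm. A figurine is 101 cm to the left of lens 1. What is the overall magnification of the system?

m = -0.318

Lens 1: 1/d_i1 = 1/(35.0) − 1/(101) = 0.01867, so d_i1 = 53.56 cm; m₁ = −d_i1/d_o1 = -0.5303.
d_o2 = 47.1 − (53.56) = -6.460 cm (virtual object).
Lens 2: 1/d_i2 = 1/(9.70) − 1/(-6.460) = 0.2579, so d_i2 = 3.878 cm; m₂ = −d_i2/d_o2 = +0.6002.
m = m₁·m₂ = (-0.5303)(+0.6002) = -0.318.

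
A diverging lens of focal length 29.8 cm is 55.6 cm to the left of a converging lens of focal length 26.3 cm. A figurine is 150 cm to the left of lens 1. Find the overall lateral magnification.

m = -0.0805

f₁ = −29.8 cm (diverging).
Lens 1: 1/d_i1 = 1/(-29.8) − 1/(150) = -0.04022, so d_i1 = -24.86 cm; m₁ = −d_i1/d_o1 = +0.1657.
d_o2 = 55.6 − (-24.86) = 80.46 cm.
Lens 2: 1/d_i2 = 1/(26.3) − 1/(80.46) = 0.02559, so d_i2 = 39.07 cm; m₂ = −d_i2/d_o2 = -0.4856.
m = m₁·m₂ = (+0.1657)(-0.4856) = -0.0805.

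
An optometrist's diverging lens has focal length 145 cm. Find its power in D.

P = -0.690 D

For a diverging lens, f = −145 cm.
f = -145 cm = -1.45 m.
P = 1/f = 1/(-1.45 m) = -0.690 D.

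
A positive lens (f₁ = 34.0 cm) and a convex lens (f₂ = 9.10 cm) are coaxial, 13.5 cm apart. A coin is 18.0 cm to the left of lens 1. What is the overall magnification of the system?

m = -0.453

Lens 1: 1/d_i1 = 1/(34.0) − 1/(18.0) = -0.02614, so d_i1 = -38.25 cm; m₁ = −d_i1/d_o1 = +2.125.
d_o2 = 13.5 − (-38.25) = 51.75 cm.
Lens 2: 1/d_i2 = 1/(9.10) − 1/(51.75) = 0.09057, so d_i2 = 11.04 cm; m₂ = −d_i2/d_o2 = -0.2134.
m = m₁·m₂ = (+2.125)(-0.2134) = -0.453.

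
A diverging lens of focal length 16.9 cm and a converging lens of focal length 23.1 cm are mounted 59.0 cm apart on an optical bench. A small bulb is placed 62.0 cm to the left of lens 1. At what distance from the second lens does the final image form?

Lens 1 is diverging, so f₁ = −16.9 cm.
Lens 1: 1/d_i1 = 1/f₁ − 1/d_o1 = 1/(-16.9) − 1/(62.0) = -0.07530, so d_i1 = -13.28 cm.
The intermediate image is 13.28 cm to the left of lens 1 (virtual), which is 59.0 − (-13.28) = 72.28 cm to the left of lens 2, so d_o2 = +72.28 cm.
Lens 2: 1/d_i2 = 1/f₂ − 1/d_o2 = 1/(23.1) − 1/(72.28) = 0.02945, so d_i2 = 34.0 cm.
The final image is real, 34.0 cm to the right of lens 2 (overall magnification ≈ -0.10).

34.0 cm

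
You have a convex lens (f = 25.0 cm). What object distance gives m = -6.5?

28.8 cm

m = −d_i/d_o ⇒ d_i = −m·d_o.
1/f = 1/d_o + 1/d_i = 1/d_o − 1/(m·d_o) = (1 − 1/m)/d_o, so d_o = f(1 − 1/m) = (25.00)(1 − 1/(-6.5)) = 28.8 cm.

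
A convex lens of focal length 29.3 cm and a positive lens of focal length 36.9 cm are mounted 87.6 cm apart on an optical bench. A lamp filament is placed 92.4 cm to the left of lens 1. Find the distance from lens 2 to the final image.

212 cm

Lens 1: 1/d_i1 = 1/f₁ − 1/d_o1 = 1/(29.3) − 1/(92.4) = 0.02331, so d_i1 = 42.91 cm.
The intermediate image is 42.91 cm to the right of lens 1, which is 87.6 − (42.91) = 44.69 cm to the left of lens 2, so d_o2 = +44.69 cm.
Lens 2: 1/d_i2 = 1/f₂ − 1/d_o2 = 1/(36.9) − 1/(44.69) = 0.004724, so d_i2 = 212 cm.
The final image is real, 212 cm to the right of lens 2 (overall magnification ≈ 2.2).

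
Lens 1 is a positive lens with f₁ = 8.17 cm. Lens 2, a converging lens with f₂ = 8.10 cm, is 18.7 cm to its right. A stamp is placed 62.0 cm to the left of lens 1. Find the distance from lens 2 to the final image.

Lens 1: 1/d_i1 = 1/f₁ − 1/d_o1 = 1/(8.17) − 1/(62.0) = 0.1063, so d_i1 = 9.410 cm.
The intermediate image is 9.410 cm to the right of lens 1, which is 18.7 − (9.410) = 9.290 cm to the left of lens 2, so d_o2 = +9.290 cm.
Lens 2: 1/d_i2 = 1/f₂ − 1/d_o2 = 1/(8.10) − 1/(9.290) = 0.01581, so d_i2 = 63.2 cm.
The final image is real, 63.2 cm to the right of lens 2 (overall magnification ≈ 1.0).

63.2 cm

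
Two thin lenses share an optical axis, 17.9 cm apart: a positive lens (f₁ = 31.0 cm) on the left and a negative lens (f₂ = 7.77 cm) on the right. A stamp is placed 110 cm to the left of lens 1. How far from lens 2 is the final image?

Lens 1: 1/d_i1 = 1/f₁ − 1/d_o1 = 1/(31.0) − 1/(110) = 0.02317, so d_i1 = 43.16 cm.
The intermediate image is 43.16 cm to the right of lens 1, which lies 25.26 cm to the right of lens 2 — a virtual object — so d_o2 = −25.26 cm.
Lens 2 is diverging, so f₂ = −7.77 cm.
Lens 2: 1/d_i2 = 1/f₂ − 1/d_o2 = 1/(-7.77) − 1/(-25.26) = -0.08911, so d_i2 = -11.2 cm.
The final image is virtual, 11.2 cm to the left of lens 2 (overall magnification ≈ 0.17).

11.2 cm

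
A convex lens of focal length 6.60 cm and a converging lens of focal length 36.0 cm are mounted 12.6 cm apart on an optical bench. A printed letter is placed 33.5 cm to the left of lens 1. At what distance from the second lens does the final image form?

4.99 cm

Lens 1: 1/d_i1 = 1/f₁ − 1/d_o1 = 1/(6.60) − 1/(33.5) = 0.1217, so d_i1 = 8.219 cm.
The intermediate image is 8.219 cm to the right of lens 1, which is 12.6 − (8.219) = 4.381 cm to the left of lens 2, so d_o2 = +4.381 cm.
Lens 2: 1/d_i2 = 1/f₂ − 1/d_o2 = 1/(36.0) − 1/(4.381) = -0.2005, so d_i2 = -4.99 cm.
The final image is virtual, 4.99 cm to the left of lens 2 (overall magnification ≈ -0.28).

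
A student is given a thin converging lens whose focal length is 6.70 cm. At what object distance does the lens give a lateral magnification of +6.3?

m = −d_i/d_o ⇒ d_i = −m·d_o.
1/f = 1/d_o + 1/d_i = 1/d_o − 1/(m·d_o) = (1 − 1/m)/d_o, so d_o = f(1 − 1/m) = (6.700)(1 − 1/(+6.3)) = 5.64 cm.

5.64 cm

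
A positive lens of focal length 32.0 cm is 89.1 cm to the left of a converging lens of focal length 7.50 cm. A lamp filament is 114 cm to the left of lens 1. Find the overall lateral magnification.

m = +0.0789

Lens 1: 1/d_i1 = 1/(32.0) − 1/(114) = 0.02248, so d_i1 = 44.49 cm; m₁ = −d_i1/d_o1 = -0.3903.
d_o2 = 89.1 − (44.49) = 44.61 cm.
Lens 2: 1/d_i2 = 1/(7.50) − 1/(44.61) = 0.1109, so d_i2 = 9.016 cm; m₂ = −d_i2/d_o2 = -0.2021.
m = m₁·m₂ = (-0.3903)(-0.2021) = +0.0789.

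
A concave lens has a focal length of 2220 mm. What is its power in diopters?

P = -0.450 D

For a concave lens, f = −2220 mm.
f = -222 cm = -2.22 m.
P = 1/f = 1/(-2.22 m) = -0.450 D.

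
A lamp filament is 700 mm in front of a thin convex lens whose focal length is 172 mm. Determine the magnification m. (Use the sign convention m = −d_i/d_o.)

1/d_i = 1/f − 1/d_o = 1/(172.0) − 1/(700) = 0.004385, so d_i = 228.0 mm.
m = −d_i/d_o = −(228.0)/(700) = -0.326.
The image is real, inverted and reduced, on the far side of the lens.

m = -0.326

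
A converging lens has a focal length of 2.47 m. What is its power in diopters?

P = +0.405 D

P = 1/f = 1/(2.47 m) = +0.405 D.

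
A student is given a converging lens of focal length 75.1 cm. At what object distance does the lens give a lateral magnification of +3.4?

m = −d_i/d_o ⇒ d_i = −m·d_o.
1/f = 1/d_o + 1/d_i = 1/d_o − 1/(m·d_o) = (1 − 1/m)/d_o, so d_o = f(1 − 1/m) = (75.10)(1 − 1/(+3.4)) = 53.0 cm.

53.0 cm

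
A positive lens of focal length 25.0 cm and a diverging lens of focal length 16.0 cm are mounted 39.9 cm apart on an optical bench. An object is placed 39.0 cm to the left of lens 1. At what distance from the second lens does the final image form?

Lens 1: 1/d_i1 = 1/f₁ − 1/d_o1 = 1/(25.0) − 1/(39.0) = 0.01436, so d_i1 = 69.64 cm.
The intermediate image is 69.64 cm to the right of lens 1, which lies 29.74 cm to the right of lens 2 — a virtual object — so d_o2 = −29.74 cm.
Lens 2 is diverging, so f₂ = −16.0 cm.
Lens 2: 1/d_i2 = 1/f₂ − 1/d_o2 = 1/(-16.0) − 1/(-29.74) = -0.02888, so d_i2 = -34.6 cm.
The final image is virtual, 34.6 cm to the left of lens 2 (overall magnification ≈ 2.1).

34.6 cm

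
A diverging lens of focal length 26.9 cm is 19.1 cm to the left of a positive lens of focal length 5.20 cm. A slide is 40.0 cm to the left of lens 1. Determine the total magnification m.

f₁ = −26.9 cm (diverging).
Lens 1: 1/d_i1 = 1/(-26.9) − 1/(40.0) = -0.06217, so d_i1 = -16.08 cm; m₁ = −d_i1/d_o1 = +0.4020.
d_o2 = 19.1 − (-16.08) = 35.18 cm.
Lens 2: 1/d_i2 = 1/(5.20) − 1/(35.18) = 0.1639, so d_i2 = 6.102 cm; m₂ = −d_i2/d_o2 = -0.1734.
m = m₁·m₂ = (+0.4020)(-0.1734) = -0.0697.

m = -0.0697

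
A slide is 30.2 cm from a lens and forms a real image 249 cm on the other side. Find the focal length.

f = 26.9 cm (converging)

Real image ⇒ d_i = +249 cm.
1/f = 1/d_o + 1/d_i = 1/(30.2) + 1/(249) = 0.03713, so f = 26.9 cm.
Since f is positive, the lens is converging.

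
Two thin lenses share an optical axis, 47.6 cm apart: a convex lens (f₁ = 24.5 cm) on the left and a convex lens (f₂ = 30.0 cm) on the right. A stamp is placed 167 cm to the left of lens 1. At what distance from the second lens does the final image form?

51.0 cm

Lens 1: 1/d_i1 = 1/f₁ − 1/d_o1 = 1/(24.5) − 1/(167) = 0.03483, so d_i1 = 28.71 cm.
The intermediate image is 28.71 cm to the right of lens 1, which is 47.6 − (28.71) = 18.89 cm to the left of lens 2, so d_o2 = +18.89 cm.
Lens 2: 1/d_i2 = 1/f₂ − 1/d_o2 = 1/(30.0) − 1/(18.89) = -0.01960, so d_i2 = -51.0 cm.
The final image is virtual, 51.0 cm to the left of lens 2 (overall magnification ≈ -0.46).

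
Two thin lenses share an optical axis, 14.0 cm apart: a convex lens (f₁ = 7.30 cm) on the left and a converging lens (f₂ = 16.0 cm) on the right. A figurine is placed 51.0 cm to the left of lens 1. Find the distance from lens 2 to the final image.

Lens 1: 1/d_i1 = 1/f₁ − 1/d_o1 = 1/(7.30) − 1/(51.0) = 0.1174, so d_i1 = 8.519 cm.
The intermediate image is 8.519 cm to the right of lens 1, which is 14.0 − (8.519) = 5.481 cm to the left of lens 2, so d_o2 = +5.481 cm.
Lens 2: 1/d_i2 = 1/f₂ − 1/d_o2 = 1/(16.0) − 1/(5.481) = -0.1199, so d_i2 = -8.34 cm.
The final image is virtual, 8.34 cm to the left of lens 2 (overall magnification ≈ -0.25).

8.34 cm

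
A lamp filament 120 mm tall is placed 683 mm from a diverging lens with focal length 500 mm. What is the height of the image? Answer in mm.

For a diverging lens, f = -500 mm.
1/d_i = 1/f − 1/d_o = 1/(-500.0) − 1/(683) = -0.003464, so d_i = -288.7 mm.
m = −d_i/d_o = +0.4227.
|h_i| = |m|·h_o = 0.4227 × 120 = 50.7 mm. The image is virtual, upright and reduced, on the same side as the object.

50.7 mm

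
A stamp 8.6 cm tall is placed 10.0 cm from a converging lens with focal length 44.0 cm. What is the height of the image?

1/d_i = 1/f − 1/d_o = 1/(44.00) − 1/(10.0) = -0.07727, so d_i = -12.94 cm.
m = −d_i/d_o = +1.294.
|h_i| = |m|·h_o = 1.294 × 8.6 = 11.1 cm. The image is virtual, upright and enlarged, on the same side as the object.

11.1 cm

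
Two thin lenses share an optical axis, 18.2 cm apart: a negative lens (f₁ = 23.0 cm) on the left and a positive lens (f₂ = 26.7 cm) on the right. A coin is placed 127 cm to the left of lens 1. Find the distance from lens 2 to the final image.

91.7 cm

Lens 1 is diverging, so f₁ = −23.0 cm.
Lens 1: 1/d_i1 = 1/f₁ − 1/d_o1 = 1/(-23.0) − 1/(127) = -0.05135, so d_i1 = -19.47 cm.
The intermediate image is 19.47 cm to the left of lens 1 (virtual), which is 18.2 − (-19.47) = 37.67 cm to the left of lens 2, so d_o2 = +37.67 cm.
Lens 2: 1/d_i2 = 1/f₂ − 1/d_o2 = 1/(26.7) − 1/(37.67) = 0.01091, so d_i2 = 91.7 cm.
The final image is real, 91.7 cm to the right of lens 2 (overall magnification ≈ -0.37).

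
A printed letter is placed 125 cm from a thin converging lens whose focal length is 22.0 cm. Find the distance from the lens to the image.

26.7 cm

Thin-lens equation: 1/d_i = 1/f − 1/d_o = 1/(22.00) − 1/(125) = 0.04545 − 0.008000 = 0.03745, so d_i = 26.7 cm.
The image is real, inverted and reduced, on the far side of the lens.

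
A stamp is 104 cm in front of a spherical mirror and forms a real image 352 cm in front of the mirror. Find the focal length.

Real image ⇒ d_i = +352 cm.
1/f = 1/d_o + 1/d_i = 1/(104) + 1/(352) = 0.01246, so f = 80.3 cm.
Since f is positive, the spherical mirror is concave.

f = 80.3 cm (concave)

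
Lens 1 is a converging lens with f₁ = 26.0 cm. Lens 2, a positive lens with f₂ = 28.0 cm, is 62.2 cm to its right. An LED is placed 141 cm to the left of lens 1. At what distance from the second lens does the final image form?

366 cm

Lens 1: 1/d_i1 = 1/f₁ − 1/d_o1 = 1/(26.0) − 1/(141) = 0.03137, so d_i1 = 31.88 cm.
The intermediate image is 31.88 cm to the right of lens 1, which is 62.2 − (31.88) = 30.32 cm to the left of lens 2, so d_o2 = +30.32 cm.
Lens 2: 1/d_i2 = 1/f₂ − 1/d_o2 = 1/(28.0) − 1/(30.32) = 0.002733, so d_i2 = 366 cm.
The final image is real, 366 cm to the right of lens 2 (overall magnification ≈ 2.7).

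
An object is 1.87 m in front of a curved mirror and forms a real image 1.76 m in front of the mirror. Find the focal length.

Real image ⇒ d_i = +1.76 m.
1/f = 1/d_o + 1/d_i = 1/(1.87) + 1/(1.76) = 1.103, so f = 0.907 m.
Since f is positive, the curved mirror is concave.

f = 0.907 m (concave)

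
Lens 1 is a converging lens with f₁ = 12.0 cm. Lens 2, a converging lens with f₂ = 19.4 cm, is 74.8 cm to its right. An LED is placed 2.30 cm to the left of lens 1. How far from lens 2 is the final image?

Lens 1: 1/d_i1 = 1/f₁ − 1/d_o1 = 1/(12.0) − 1/(2.30) = -0.3514, so d_i1 = -2.845 cm.
The intermediate image is 2.845 cm to the left of lens 1 (virtual), which is 74.8 − (-2.845) = 77.64 cm to the left of lens 2, so d_o2 = +77.64 cm.
Lens 2: 1/d_i2 = 1/f₂ − 1/d_o2 = 1/(19.4) − 1/(77.64) = 0.03867, so d_i2 = 25.9 cm.
The final image is real, 25.9 cm to the right of lens 2 (overall magnification ≈ -0.41).

25.9 cm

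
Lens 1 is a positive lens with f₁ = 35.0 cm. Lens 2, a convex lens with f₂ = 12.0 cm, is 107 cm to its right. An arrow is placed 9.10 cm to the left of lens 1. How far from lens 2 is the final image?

Lens 1: 1/d_i1 = 1/f₁ − 1/d_o1 = 1/(35.0) − 1/(9.10) = -0.08132, so d_i1 = -12.30 cm.
The intermediate image is 12.30 cm to the left of lens 1 (virtual), which is 107 − (-12.30) = 119.3 cm to the left of lens 2, so d_o2 = +119.3 cm.
Lens 2: 1/d_i2 = 1/f₂ − 1/d_o2 = 1/(12.0) − 1/(119.3) = 0.07495, so d_i2 = 13.3 cm.
The final image is real, 13.3 cm to the right of lens 2 (overall magnification ≈ -0.15).

13.3 cm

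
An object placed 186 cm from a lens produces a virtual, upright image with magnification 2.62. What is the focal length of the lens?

f = 301 cm (converging)

m = −d_i/d_o ⇒ d_i = −m·d_o = −(+2.62)·(186) = -487.3 cm.
1/f = 1/d_o + 1/d_i = 1/(186) + 1/(-487.3) = 0.003324, so f = 301 cm.
Since f is positive, the lens is converging.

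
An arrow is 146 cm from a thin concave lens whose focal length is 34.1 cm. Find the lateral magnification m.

m = +0.189

For a concave lens, f = -34.1 cm.
1/d_i = 1/f − 1/d_o = 1/(-34.10) − 1/(146) = -0.03617, so d_i = -27.64 cm.
m = −d_i/d_o = −(-27.64)/(146) = +0.189.
The image is virtual, upright and reduced, on the same side as the object.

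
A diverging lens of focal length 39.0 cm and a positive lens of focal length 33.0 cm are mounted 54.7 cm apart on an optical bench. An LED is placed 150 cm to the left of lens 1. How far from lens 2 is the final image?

Lens 1 is diverging, so f₁ = −39.0 cm.
Lens 1: 1/d_i1 = 1/f₁ − 1/d_o1 = 1/(-39.0) − 1/(150) = -0.03231, so d_i1 = -30.95 cm.
The intermediate image is 30.95 cm to the left of lens 1 (virtual), which is 54.7 − (-30.95) = 85.65 cm to the left of lens 2, so d_o2 = +85.65 cm.
Lens 2: 1/d_i2 = 1/f₂ − 1/d_o2 = 1/(33.0) − 1/(85.65) = 0.01863, so d_i2 = 53.7 cm.
The final image is real, 53.7 cm to the right of lens 2 (overall magnification ≈ -0.13).

53.7 cm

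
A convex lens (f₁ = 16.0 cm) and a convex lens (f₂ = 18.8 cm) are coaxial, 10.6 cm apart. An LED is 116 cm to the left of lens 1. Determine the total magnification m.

Lens 1: 1/d_i1 = 1/(16.0) − 1/(116) = 0.05388, so d_i1 = 18.56 cm; m₁ = −d_i1/d_o1 = -0.1600.
d_o2 = 10.6 − (18.56) = -7.960 cm (virtual object).
Lens 2: 1/d_i2 = 1/(18.8) − 1/(-7.960) = 0.1788, so d_i2 = 5.592 cm; m₂ = −d_i2/d_o2 = +0.7025.
m = m₁·m₂ = (-0.1600)(+0.7025) = -0.112.

m = -0.112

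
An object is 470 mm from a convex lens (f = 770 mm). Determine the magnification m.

m = +2.57

1/d_i = 1/f − 1/d_o = 1/(770.0) − 1/(470) = -0.0008290, so d_i = -1206 mm.
m = −d_i/d_o = −(-1206)/(470) = +2.57.
The image is virtual, upright and enlarged, on the same side as the object.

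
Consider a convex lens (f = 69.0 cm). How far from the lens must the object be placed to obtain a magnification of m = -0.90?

146 cm

m = −d_i/d_o ⇒ d_i = −m·d_o.
1/f = 1/d_o + 1/d_i = 1/d_o − 1/(m·d_o) = (1 − 1/m)/d_o, so d_o = f(1 − 1/m) = (69.00)(1 − 1/(-0.90)) = 146 cm.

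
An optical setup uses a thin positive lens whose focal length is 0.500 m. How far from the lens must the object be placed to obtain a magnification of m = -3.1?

m = −d_i/d_o ⇒ d_i = −m·d_o.
1/f = 1/d_o + 1/d_i = 1/d_o − 1/(m·d_o) = (1 − 1/m)/d_o, so d_o = f(1 − 1/m) = (0.5000)(1 − 1/(-3.1)) = 0.661 m.

0.661 m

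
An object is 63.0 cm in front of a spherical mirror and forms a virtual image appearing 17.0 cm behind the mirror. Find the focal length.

f = -23.3 cm (convex)

Virtual image ⇒ d_i = −17.0 cm.
1/f = 1/d_o + 1/d_i = 1/(63.0) + 1/(-17.0) = -0.04295, so f = -23.3 cm.
Since f is negative, the spherical mirror is convex.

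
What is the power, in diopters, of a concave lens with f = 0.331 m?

For a concave lens, f = −0.331 m.
P = 1/f = 1/(-0.331 m) = -3.02 D.

P = -3.02 D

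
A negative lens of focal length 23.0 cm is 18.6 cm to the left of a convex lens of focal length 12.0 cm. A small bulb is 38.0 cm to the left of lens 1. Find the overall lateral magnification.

m = -0.216

f₁ = −23.0 cm (diverging).
Lens 1: 1/d_i1 = 1/(-23.0) − 1/(38.0) = -0.06979, so d_i1 = -14.33 cm; m₁ = −d_i1/d_o1 = +0.3771.
d_o2 = 18.6 − (-14.33) = 32.93 cm.
Lens 2: 1/d_i2 = 1/(12.0) − 1/(32.93) = 0.05297, so d_i2 = 18.88 cm; m₂ = −d_i2/d_o2 = -0.5733.
m = m₁·m₂ = (+0.3771)(-0.5733) = -0.216.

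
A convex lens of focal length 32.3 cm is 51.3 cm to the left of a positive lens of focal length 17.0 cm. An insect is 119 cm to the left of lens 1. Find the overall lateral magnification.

m = -0.631

Lens 1: 1/d_i1 = 1/(32.3) − 1/(119) = 0.02256, so d_i1 = 44.33 cm; m₁ = −d_i1/d_o1 = -0.3725.
d_o2 = 51.3 − (44.33) = 6.970 cm.
Lens 2: 1/d_i2 = 1/(17.0) − 1/(6.970) = -0.08465, so d_i2 = -11.81 cm; m₂ = −d_i2/d_o2 = +1.695.
m = m₁·m₂ = (-0.3725)(+1.695) = -0.631.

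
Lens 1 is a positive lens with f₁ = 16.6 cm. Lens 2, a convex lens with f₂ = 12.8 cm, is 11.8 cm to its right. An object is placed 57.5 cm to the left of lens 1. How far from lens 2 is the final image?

Lens 1: 1/d_i1 = 1/f₁ − 1/d_o1 = 1/(16.6) − 1/(57.5) = 0.04285, so d_i1 = 23.34 cm.
The intermediate image is 23.34 cm to the right of lens 1, which lies 11.54 cm to the right of lens 2 — a virtual object — so d_o2 = −11.54 cm.
Lens 2: 1/d_i2 = 1/f₂ − 1/d_o2 = 1/(12.8) − 1/(-11.54) = 0.1648, so d_i2 = 6.07 cm.
The final image is real, 6.07 cm to the right of lens 2 (overall magnification ≈ -0.21).

6.07 cm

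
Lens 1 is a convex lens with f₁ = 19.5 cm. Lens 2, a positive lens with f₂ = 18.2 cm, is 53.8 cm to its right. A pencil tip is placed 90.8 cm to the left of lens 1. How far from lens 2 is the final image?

Lens 1: 1/d_i1 = 1/f₁ − 1/d_o1 = 1/(19.5) − 1/(90.8) = 0.04027, so d_i1 = 24.83 cm.
The intermediate image is 24.83 cm to the right of lens 1, which is 53.8 − (24.83) = 28.97 cm to the left of lens 2, so d_o2 = +28.97 cm.
Lens 2: 1/d_i2 = 1/f₂ − 1/d_o2 = 1/(18.2) − 1/(28.97) = 0.02043, so d_i2 = 49.0 cm.
The final image is real, 49.0 cm to the right of lens 2 (overall magnification ≈ 0.46).

49.0 cm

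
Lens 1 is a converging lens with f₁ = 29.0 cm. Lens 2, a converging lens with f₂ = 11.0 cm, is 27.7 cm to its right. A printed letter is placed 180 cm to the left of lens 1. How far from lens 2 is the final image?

Lens 1: 1/d_i1 = 1/f₁ − 1/d_o1 = 1/(29.0) − 1/(180) = 0.02893, so d_i1 = 34.57 cm.
The intermediate image is 34.57 cm to the right of lens 1, which lies 6.870 cm to the right of lens 2 — a virtual object — so d_o2 = −6.870 cm.
Lens 2: 1/d_i2 = 1/f₂ − 1/d_o2 = 1/(11.0) − 1/(-6.870) = 0.2365, so d_i2 = 4.23 cm.
The final image is real, 4.23 cm to the right of lens 2 (overall magnification ≈ -0.12).

4.23 cm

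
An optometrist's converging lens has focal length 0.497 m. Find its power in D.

P = 1/f = 1/(0.497 m) = +2.01 D.

P = +2.01 D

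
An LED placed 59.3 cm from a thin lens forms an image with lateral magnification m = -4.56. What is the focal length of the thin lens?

f = 48.6 cm (converging)

m = −d_i/d_o ⇒ d_i = −m·d_o = −(-4.56)·(59.3) = 270.4 cm.
1/f = 1/d_o + 1/d_i = 1/(59.3) + 1/(270.4) = 0.02056, so f = 48.6 cm.
Since f is positive, the thin lens is converging.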